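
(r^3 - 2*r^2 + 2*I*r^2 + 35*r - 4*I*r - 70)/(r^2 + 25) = (r^2 + r*(-2 + 7*I) - 14*I)/(r + 5*I)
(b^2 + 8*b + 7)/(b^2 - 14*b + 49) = (b^2 + 8*b + 7)/(b^2 - 14*b + 49)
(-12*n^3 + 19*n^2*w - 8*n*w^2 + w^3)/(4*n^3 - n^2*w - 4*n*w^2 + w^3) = (-3*n + w)/(n + w)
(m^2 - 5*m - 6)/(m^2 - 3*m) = (m^2 - 5*m - 6)/(m*(m - 3))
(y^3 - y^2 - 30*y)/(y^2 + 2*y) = (y^2 - y - 30)/(y + 2)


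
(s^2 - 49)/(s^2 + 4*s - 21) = (s - 7)/(s - 3)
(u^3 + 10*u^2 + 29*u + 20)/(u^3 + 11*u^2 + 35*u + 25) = (u + 4)/(u + 5)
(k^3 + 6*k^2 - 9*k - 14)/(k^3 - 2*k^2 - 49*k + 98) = (k + 1)/(k - 7)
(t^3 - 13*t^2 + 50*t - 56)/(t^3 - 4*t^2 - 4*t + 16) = (t - 7)/(t + 2)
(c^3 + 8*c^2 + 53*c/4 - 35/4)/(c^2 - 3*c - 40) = (c^2 + 3*c - 7/4)/(c - 8)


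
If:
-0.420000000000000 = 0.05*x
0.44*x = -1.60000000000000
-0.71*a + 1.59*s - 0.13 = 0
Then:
No Solution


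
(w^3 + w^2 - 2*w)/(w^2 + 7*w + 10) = w*(w - 1)/(w + 5)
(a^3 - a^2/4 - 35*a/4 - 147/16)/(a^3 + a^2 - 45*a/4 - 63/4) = (a + 7/4)/(a + 3)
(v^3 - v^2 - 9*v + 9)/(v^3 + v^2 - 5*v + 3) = (v - 3)/(v - 1)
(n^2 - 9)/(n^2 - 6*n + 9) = (n + 3)/(n - 3)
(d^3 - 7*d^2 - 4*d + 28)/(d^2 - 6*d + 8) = (d^2 - 5*d - 14)/(d - 4)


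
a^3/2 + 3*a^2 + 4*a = a*(a/2 + 1)*(a + 4)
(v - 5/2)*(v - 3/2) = v^2 - 4*v + 15/4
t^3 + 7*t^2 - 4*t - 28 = (t - 2)*(t + 2)*(t + 7)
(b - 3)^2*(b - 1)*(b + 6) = b^4 - b^3 - 27*b^2 + 81*b - 54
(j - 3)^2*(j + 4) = j^3 - 2*j^2 - 15*j + 36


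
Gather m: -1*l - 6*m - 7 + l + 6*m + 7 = 0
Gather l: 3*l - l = 2*l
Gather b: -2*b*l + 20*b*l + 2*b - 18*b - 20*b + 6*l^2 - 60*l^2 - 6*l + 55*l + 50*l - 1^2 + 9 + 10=b*(18*l - 36) - 54*l^2 + 99*l + 18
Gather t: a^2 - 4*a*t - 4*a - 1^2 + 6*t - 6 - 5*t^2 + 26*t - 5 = a^2 - 4*a - 5*t^2 + t*(32 - 4*a) - 12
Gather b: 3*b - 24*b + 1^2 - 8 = -21*b - 7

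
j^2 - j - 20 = (j - 5)*(j + 4)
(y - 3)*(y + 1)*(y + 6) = y^3 + 4*y^2 - 15*y - 18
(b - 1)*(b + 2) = b^2 + b - 2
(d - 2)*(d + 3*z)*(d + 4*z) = d^3 + 7*d^2*z - 2*d^2 + 12*d*z^2 - 14*d*z - 24*z^2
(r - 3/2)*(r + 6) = r^2 + 9*r/2 - 9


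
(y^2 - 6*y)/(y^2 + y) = (y - 6)/(y + 1)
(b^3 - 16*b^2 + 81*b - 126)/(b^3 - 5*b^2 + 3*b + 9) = (b^2 - 13*b + 42)/(b^2 - 2*b - 3)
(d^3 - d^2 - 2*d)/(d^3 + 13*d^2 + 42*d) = (d^2 - d - 2)/(d^2 + 13*d + 42)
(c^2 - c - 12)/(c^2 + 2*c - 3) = (c - 4)/(c - 1)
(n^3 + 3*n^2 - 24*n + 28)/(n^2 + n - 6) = (n^2 + 5*n - 14)/(n + 3)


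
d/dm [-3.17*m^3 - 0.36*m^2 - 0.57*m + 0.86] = -9.51*m^2 - 0.72*m - 0.57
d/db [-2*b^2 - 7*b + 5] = -4*b - 7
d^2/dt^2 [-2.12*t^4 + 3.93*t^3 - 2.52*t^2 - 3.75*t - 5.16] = -25.44*t^2 + 23.58*t - 5.04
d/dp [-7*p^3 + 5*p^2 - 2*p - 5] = -21*p^2 + 10*p - 2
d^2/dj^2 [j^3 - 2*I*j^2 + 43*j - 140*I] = 6*j - 4*I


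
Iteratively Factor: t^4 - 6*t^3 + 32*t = (t - 4)*(t^3 - 2*t^2 - 8*t) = (t - 4)^2*(t^2 + 2*t) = t*(t - 4)^2*(t + 2)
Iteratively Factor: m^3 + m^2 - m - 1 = (m + 1)*(m^2 - 1) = (m + 1)^2*(m - 1)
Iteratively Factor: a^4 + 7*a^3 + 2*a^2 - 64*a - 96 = (a - 3)*(a^3 + 10*a^2 + 32*a + 32) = (a - 3)*(a + 4)*(a^2 + 6*a + 8) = (a - 3)*(a + 2)*(a + 4)*(a + 4)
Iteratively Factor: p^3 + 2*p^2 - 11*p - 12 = (p + 4)*(p^2 - 2*p - 3) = (p + 1)*(p + 4)*(p - 3)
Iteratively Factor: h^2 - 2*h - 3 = (h - 3)*(h + 1)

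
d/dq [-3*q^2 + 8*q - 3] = 8 - 6*q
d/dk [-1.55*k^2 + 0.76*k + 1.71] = 0.76 - 3.1*k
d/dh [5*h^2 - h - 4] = 10*h - 1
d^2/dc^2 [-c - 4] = 0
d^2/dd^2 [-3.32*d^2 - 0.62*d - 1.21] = -6.64000000000000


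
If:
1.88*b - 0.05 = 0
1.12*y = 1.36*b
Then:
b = 0.03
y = 0.03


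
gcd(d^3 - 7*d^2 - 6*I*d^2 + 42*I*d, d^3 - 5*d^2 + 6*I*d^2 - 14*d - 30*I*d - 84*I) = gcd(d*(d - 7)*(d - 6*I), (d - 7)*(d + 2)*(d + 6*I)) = d - 7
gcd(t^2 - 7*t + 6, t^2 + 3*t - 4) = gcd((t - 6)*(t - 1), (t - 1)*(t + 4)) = t - 1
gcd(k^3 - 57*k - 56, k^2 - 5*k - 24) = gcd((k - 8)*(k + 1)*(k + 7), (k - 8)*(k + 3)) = k - 8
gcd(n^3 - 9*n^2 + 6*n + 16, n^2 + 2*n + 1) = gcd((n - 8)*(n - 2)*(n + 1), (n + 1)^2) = n + 1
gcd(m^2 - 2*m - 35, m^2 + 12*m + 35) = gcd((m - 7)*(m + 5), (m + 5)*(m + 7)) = m + 5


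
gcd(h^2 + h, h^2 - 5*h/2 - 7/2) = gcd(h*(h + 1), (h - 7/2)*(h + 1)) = h + 1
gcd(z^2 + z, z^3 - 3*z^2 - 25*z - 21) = z + 1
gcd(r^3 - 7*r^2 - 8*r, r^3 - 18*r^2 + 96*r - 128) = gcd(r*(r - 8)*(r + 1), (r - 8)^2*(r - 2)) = r - 8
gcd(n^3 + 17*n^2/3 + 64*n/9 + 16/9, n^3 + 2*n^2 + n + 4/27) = n^2 + 5*n/3 + 4/9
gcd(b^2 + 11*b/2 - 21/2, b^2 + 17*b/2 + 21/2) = b + 7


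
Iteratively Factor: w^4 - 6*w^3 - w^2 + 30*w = (w + 2)*(w^3 - 8*w^2 + 15*w) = w*(w + 2)*(w^2 - 8*w + 15) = w*(w - 3)*(w + 2)*(w - 5)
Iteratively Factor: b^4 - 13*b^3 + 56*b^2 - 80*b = (b)*(b^3 - 13*b^2 + 56*b - 80) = b*(b - 5)*(b^2 - 8*b + 16) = b*(b - 5)*(b - 4)*(b - 4)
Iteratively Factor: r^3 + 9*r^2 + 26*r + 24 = (r + 2)*(r^2 + 7*r + 12) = (r + 2)*(r + 4)*(r + 3)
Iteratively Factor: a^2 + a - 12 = (a + 4)*(a - 3)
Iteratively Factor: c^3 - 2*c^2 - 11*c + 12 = (c - 4)*(c^2 + 2*c - 3) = (c - 4)*(c + 3)*(c - 1)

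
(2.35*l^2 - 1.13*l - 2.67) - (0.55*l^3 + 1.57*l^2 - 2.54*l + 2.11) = -0.55*l^3 + 0.78*l^2 + 1.41*l - 4.78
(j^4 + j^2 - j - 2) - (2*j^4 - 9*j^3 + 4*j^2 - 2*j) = -j^4 + 9*j^3 - 3*j^2 + j - 2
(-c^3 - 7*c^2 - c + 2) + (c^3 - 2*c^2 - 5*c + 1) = -9*c^2 - 6*c + 3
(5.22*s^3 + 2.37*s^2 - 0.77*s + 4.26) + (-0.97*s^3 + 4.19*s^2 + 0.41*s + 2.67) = 4.25*s^3 + 6.56*s^2 - 0.36*s + 6.93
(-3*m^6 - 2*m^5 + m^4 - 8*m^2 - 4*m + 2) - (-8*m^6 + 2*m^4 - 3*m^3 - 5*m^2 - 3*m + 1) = 5*m^6 - 2*m^5 - m^4 + 3*m^3 - 3*m^2 - m + 1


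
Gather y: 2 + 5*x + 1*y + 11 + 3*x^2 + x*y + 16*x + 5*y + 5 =3*x^2 + 21*x + y*(x + 6) + 18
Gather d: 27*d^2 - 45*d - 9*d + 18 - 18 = 27*d^2 - 54*d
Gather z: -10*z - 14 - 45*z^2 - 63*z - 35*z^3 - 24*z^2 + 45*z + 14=-35*z^3 - 69*z^2 - 28*z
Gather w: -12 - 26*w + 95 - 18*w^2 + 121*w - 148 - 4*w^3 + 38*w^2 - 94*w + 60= -4*w^3 + 20*w^2 + w - 5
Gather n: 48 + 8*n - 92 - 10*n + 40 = -2*n - 4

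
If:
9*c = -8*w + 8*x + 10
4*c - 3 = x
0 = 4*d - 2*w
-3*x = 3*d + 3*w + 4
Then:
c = 206/399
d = -53/399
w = -106/399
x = -373/399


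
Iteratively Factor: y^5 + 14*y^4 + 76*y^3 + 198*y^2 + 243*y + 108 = (y + 3)*(y^4 + 11*y^3 + 43*y^2 + 69*y + 36) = (y + 3)^2*(y^3 + 8*y^2 + 19*y + 12) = (y + 3)^3*(y^2 + 5*y + 4) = (y + 3)^3*(y + 4)*(y + 1)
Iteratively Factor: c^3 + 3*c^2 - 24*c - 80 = (c + 4)*(c^2 - c - 20) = (c - 5)*(c + 4)*(c + 4)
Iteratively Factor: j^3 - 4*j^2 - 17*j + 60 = (j - 5)*(j^2 + j - 12) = (j - 5)*(j + 4)*(j - 3)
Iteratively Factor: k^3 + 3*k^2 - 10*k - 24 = (k - 3)*(k^2 + 6*k + 8) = (k - 3)*(k + 2)*(k + 4)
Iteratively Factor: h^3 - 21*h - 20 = (h - 5)*(h^2 + 5*h + 4) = (h - 5)*(h + 4)*(h + 1)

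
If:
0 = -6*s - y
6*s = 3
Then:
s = 1/2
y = -3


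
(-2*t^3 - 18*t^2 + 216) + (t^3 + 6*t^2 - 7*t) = -t^3 - 12*t^2 - 7*t + 216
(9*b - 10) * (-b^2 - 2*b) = -9*b^3 - 8*b^2 + 20*b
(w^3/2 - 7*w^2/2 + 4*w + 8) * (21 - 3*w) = -3*w^4/2 + 21*w^3 - 171*w^2/2 + 60*w + 168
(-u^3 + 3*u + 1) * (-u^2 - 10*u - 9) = u^5 + 10*u^4 + 6*u^3 - 31*u^2 - 37*u - 9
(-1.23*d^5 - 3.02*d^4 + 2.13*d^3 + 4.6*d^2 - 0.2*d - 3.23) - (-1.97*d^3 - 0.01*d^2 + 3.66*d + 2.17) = -1.23*d^5 - 3.02*d^4 + 4.1*d^3 + 4.61*d^2 - 3.86*d - 5.4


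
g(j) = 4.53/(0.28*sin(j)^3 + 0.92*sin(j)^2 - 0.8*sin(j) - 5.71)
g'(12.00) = 0.23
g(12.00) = -0.90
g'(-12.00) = -0.05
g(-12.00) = -0.78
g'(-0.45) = 0.22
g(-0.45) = -0.87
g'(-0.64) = 0.24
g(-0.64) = -0.91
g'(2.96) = -0.06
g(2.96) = -0.78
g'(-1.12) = 0.18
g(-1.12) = -1.02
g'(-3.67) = 0.04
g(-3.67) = -0.78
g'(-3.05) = -0.14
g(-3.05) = -0.80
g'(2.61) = 0.04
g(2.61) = -0.78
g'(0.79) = -0.09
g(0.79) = -0.79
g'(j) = 4.53*(-0.84*sin(j)^2*cos(j) - 1.84*sin(j)*cos(j) + 0.8*cos(j))/(0.28*sin(j)^3 + 0.92*sin(j)^2 - 0.8*sin(j) - 5.71)^2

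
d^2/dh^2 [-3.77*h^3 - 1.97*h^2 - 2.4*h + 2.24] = -22.62*h - 3.94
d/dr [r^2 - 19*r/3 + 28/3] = 2*r - 19/3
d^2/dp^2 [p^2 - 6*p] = 2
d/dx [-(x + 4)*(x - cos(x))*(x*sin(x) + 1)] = -(x + 4)*(x - cos(x))*(x*cos(x) + sin(x)) - (x + 4)*(x*sin(x) + 1)*(sin(x) + 1) - (x - cos(x))*(x*sin(x) + 1)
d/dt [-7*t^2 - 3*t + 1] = -14*t - 3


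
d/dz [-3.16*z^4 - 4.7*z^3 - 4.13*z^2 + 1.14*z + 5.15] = -12.64*z^3 - 14.1*z^2 - 8.26*z + 1.14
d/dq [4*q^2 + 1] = 8*q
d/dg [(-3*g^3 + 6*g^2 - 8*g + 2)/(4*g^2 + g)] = 2*(-6*g^4 - 3*g^3 + 19*g^2 - 8*g - 1)/(g^2*(16*g^2 + 8*g + 1))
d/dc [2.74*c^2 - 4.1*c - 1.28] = 5.48*c - 4.1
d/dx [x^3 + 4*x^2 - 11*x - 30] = 3*x^2 + 8*x - 11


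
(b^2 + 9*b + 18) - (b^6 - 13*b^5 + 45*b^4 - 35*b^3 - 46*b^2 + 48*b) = -b^6 + 13*b^5 - 45*b^4 + 35*b^3 + 47*b^2 - 39*b + 18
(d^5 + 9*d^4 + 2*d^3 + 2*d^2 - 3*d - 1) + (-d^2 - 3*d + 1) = d^5 + 9*d^4 + 2*d^3 + d^2 - 6*d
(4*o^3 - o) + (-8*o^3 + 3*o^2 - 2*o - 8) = -4*o^3 + 3*o^2 - 3*o - 8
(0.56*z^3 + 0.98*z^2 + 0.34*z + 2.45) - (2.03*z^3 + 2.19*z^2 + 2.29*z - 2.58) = -1.47*z^3 - 1.21*z^2 - 1.95*z + 5.03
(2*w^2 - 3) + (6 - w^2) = w^2 + 3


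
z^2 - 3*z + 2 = (z - 2)*(z - 1)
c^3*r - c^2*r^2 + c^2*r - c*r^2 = c*(c - r)*(c*r + r)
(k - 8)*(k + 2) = k^2 - 6*k - 16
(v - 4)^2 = v^2 - 8*v + 16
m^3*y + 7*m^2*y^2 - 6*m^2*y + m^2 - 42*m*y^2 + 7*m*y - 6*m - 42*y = (m - 6)*(m + 7*y)*(m*y + 1)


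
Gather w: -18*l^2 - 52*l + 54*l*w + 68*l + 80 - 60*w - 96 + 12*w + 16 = -18*l^2 + 16*l + w*(54*l - 48)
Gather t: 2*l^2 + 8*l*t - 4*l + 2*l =2*l^2 + 8*l*t - 2*l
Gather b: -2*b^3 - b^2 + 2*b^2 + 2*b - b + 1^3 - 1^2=-2*b^3 + b^2 + b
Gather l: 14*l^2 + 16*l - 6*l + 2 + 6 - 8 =14*l^2 + 10*l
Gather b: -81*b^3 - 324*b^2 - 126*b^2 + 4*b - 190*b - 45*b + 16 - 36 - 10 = -81*b^3 - 450*b^2 - 231*b - 30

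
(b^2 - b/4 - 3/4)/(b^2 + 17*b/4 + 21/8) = 2*(b - 1)/(2*b + 7)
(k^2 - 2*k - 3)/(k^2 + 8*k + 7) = (k - 3)/(k + 7)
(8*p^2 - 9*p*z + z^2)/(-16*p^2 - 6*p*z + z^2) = (-p + z)/(2*p + z)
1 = 1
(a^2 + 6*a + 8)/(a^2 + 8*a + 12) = (a + 4)/(a + 6)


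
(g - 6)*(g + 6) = g^2 - 36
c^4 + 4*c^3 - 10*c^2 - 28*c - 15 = (c - 3)*(c + 1)^2*(c + 5)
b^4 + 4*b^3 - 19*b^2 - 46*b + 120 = (b - 3)*(b - 2)*(b + 4)*(b + 5)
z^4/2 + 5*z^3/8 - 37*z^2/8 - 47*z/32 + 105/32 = (z/2 + 1/2)*(z - 5/2)*(z - 3/4)*(z + 7/2)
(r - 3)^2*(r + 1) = r^3 - 5*r^2 + 3*r + 9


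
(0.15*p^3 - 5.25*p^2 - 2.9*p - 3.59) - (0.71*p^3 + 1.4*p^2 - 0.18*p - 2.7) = -0.56*p^3 - 6.65*p^2 - 2.72*p - 0.89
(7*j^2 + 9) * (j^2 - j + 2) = 7*j^4 - 7*j^3 + 23*j^2 - 9*j + 18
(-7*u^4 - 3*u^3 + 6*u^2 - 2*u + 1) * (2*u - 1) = -14*u^5 + u^4 + 15*u^3 - 10*u^2 + 4*u - 1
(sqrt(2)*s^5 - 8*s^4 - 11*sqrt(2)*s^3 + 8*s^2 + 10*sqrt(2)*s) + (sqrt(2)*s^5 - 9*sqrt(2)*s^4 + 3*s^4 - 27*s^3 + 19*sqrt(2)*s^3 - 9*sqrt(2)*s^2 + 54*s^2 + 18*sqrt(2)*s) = 2*sqrt(2)*s^5 - 9*sqrt(2)*s^4 - 5*s^4 - 27*s^3 + 8*sqrt(2)*s^3 - 9*sqrt(2)*s^2 + 62*s^2 + 28*sqrt(2)*s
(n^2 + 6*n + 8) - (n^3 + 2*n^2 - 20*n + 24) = -n^3 - n^2 + 26*n - 16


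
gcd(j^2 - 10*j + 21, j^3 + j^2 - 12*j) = j - 3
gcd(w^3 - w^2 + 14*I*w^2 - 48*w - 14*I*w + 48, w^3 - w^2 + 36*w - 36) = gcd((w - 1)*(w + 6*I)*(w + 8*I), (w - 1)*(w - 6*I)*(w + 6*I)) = w^2 + w*(-1 + 6*I) - 6*I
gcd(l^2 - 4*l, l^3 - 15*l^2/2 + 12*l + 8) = l - 4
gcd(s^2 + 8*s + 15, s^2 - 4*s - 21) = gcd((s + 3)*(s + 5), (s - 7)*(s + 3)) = s + 3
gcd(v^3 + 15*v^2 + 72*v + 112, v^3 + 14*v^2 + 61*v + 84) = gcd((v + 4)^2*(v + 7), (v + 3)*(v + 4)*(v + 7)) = v^2 + 11*v + 28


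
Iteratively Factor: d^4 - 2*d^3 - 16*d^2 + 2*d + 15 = (d + 1)*(d^3 - 3*d^2 - 13*d + 15) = (d - 5)*(d + 1)*(d^2 + 2*d - 3) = (d - 5)*(d - 1)*(d + 1)*(d + 3)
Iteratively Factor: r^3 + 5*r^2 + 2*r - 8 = (r + 4)*(r^2 + r - 2) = (r - 1)*(r + 4)*(r + 2)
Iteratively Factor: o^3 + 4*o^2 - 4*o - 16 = (o + 4)*(o^2 - 4) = (o + 2)*(o + 4)*(o - 2)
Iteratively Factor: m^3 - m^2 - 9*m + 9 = (m - 1)*(m^2 - 9) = (m - 1)*(m + 3)*(m - 3)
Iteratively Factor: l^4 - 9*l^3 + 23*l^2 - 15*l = (l - 1)*(l^3 - 8*l^2 + 15*l) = (l - 3)*(l - 1)*(l^2 - 5*l) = l*(l - 3)*(l - 1)*(l - 5)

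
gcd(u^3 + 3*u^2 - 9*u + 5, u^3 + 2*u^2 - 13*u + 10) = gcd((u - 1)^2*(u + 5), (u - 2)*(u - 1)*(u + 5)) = u^2 + 4*u - 5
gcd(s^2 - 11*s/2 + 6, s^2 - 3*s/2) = s - 3/2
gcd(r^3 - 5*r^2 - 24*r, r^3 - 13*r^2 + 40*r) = r^2 - 8*r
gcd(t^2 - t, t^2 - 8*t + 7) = t - 1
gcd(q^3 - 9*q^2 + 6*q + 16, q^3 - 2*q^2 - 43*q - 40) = q^2 - 7*q - 8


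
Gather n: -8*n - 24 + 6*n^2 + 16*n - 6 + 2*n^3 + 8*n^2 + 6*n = 2*n^3 + 14*n^2 + 14*n - 30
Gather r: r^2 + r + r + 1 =r^2 + 2*r + 1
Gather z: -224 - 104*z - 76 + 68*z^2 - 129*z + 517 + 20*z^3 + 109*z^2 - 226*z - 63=20*z^3 + 177*z^2 - 459*z + 154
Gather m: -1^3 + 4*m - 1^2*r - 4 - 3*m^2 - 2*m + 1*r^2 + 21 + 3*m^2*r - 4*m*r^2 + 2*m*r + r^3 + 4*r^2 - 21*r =m^2*(3*r - 3) + m*(-4*r^2 + 2*r + 2) + r^3 + 5*r^2 - 22*r + 16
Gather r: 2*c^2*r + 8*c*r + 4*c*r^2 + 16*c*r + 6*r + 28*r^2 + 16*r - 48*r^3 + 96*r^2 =-48*r^3 + r^2*(4*c + 124) + r*(2*c^2 + 24*c + 22)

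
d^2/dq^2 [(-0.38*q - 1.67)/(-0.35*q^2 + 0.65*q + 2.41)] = ((-0.798*q - 0.675)*(-0.35*q^2 + 0.65*q + 2.41) - (0.38*q + 1.67)*(0.7*q - 0.65)*(1.4*q - 1.3))/(-0.35*q^2 + 0.65*q + 2.41)^3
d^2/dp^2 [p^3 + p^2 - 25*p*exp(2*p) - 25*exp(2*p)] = -100*p*exp(2*p) + 6*p - 200*exp(2*p) + 2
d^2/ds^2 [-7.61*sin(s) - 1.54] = 7.61*sin(s)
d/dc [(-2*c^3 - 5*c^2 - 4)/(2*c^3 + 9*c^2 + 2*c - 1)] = 2*(-4*c^4 - 4*c^3 + 10*c^2 + 41*c + 4)/(4*c^6 + 36*c^5 + 89*c^4 + 32*c^3 - 14*c^2 - 4*c + 1)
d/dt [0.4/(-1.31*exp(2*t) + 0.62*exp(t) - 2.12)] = (1.048*exp(t) - 0.248)*exp(t)/(1.31*exp(2*t) - 0.62*exp(t) + 2.12)^2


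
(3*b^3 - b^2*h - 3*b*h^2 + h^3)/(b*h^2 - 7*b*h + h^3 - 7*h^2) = (3*b^2 - 4*b*h + h^2)/(h*(h - 7))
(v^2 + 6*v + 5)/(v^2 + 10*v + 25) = (v + 1)/(v + 5)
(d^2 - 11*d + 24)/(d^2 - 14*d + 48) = (d - 3)/(d - 6)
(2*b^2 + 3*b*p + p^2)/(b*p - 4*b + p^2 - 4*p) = (2*b + p)/(p - 4)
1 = 1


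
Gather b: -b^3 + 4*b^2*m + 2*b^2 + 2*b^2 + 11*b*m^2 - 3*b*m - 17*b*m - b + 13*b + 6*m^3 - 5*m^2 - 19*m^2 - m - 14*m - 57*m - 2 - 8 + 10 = -b^3 + b^2*(4*m + 4) + b*(11*m^2 - 20*m + 12) + 6*m^3 - 24*m^2 - 72*m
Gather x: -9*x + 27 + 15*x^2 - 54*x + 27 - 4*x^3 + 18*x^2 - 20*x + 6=-4*x^3 + 33*x^2 - 83*x + 60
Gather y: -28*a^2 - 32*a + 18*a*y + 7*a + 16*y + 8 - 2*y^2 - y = -28*a^2 - 25*a - 2*y^2 + y*(18*a + 15) + 8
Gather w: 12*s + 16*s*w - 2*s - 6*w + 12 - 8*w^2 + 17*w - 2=10*s - 8*w^2 + w*(16*s + 11) + 10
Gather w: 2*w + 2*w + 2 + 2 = 4*w + 4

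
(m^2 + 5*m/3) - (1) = m^2 + 5*m/3 - 1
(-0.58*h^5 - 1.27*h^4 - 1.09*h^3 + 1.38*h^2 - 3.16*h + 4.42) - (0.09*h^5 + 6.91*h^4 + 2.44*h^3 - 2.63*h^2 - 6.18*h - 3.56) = -0.67*h^5 - 8.18*h^4 - 3.53*h^3 + 4.01*h^2 + 3.02*h + 7.98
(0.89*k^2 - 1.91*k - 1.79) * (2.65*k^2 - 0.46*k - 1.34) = 2.3585*k^4 - 5.4709*k^3 - 5.0575*k^2 + 3.3828*k + 2.3986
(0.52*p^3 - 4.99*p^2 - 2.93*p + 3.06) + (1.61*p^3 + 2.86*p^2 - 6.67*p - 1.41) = 2.13*p^3 - 2.13*p^2 - 9.6*p + 1.65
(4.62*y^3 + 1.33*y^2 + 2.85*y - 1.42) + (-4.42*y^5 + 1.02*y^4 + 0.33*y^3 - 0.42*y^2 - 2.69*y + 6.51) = -4.42*y^5 + 1.02*y^4 + 4.95*y^3 + 0.91*y^2 + 0.16*y + 5.09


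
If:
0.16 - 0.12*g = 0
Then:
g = 1.33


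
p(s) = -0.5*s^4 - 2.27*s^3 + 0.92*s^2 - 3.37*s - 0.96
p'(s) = -2.0*s^3 - 6.81*s^2 + 1.84*s - 3.37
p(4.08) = -292.12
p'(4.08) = -245.06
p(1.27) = -9.71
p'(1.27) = -16.11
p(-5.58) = -43.86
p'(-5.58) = 121.81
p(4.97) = -578.72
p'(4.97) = -407.97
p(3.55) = -182.30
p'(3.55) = -172.14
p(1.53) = -14.83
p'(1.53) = -23.66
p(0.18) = -1.55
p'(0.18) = -3.27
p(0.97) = -5.88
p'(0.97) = -9.82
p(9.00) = -4892.10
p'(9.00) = -1996.42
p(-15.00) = -17394.66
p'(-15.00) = 5186.78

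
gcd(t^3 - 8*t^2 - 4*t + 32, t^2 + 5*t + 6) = t + 2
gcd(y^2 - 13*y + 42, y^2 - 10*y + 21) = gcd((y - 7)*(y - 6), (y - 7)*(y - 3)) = y - 7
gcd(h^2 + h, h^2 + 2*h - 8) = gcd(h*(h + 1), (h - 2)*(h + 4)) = 1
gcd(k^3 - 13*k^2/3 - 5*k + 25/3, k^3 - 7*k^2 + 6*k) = k - 1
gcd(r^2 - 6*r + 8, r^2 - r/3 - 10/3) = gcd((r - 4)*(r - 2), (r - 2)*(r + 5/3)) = r - 2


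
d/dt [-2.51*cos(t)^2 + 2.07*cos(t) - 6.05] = (5.02*cos(t) - 2.07)*sin(t)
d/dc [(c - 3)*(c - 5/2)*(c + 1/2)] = 3*c^2 - 10*c + 19/4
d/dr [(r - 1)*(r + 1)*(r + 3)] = 3*r^2 + 6*r - 1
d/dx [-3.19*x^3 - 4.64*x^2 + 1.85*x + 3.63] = -9.57*x^2 - 9.28*x + 1.85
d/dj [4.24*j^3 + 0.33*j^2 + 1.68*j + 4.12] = 12.72*j^2 + 0.66*j + 1.68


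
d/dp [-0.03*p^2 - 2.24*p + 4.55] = -0.06*p - 2.24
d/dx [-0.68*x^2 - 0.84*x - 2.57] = -1.36*x - 0.84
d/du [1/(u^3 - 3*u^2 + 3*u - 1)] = -3/(u^4 - 4*u^3 + 6*u^2 - 4*u + 1)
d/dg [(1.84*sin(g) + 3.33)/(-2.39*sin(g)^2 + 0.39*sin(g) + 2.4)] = (4.3976*sin(g)^2 + 15.9174*sin(g) + 3.1173)*cos(g)/(5.7121*sin(g)^4 - 1.8642*sin(g)^3 - 11.3199*sin(g)^2 + 1.872*sin(g) + 5.76)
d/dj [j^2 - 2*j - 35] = 2*j - 2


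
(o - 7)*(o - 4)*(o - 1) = o^3 - 12*o^2 + 39*o - 28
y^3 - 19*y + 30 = (y - 3)*(y - 2)*(y + 5)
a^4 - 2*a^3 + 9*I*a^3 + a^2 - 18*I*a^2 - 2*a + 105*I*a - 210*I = (a - 2)*(a - 3*I)*(a + 5*I)*(a + 7*I)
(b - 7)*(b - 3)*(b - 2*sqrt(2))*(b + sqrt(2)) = b^4 - 10*b^3 - sqrt(2)*b^3 + 10*sqrt(2)*b^2 + 17*b^2 - 21*sqrt(2)*b + 40*b - 84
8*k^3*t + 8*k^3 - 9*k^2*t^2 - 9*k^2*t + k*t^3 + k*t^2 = (-8*k + t)*(-k + t)*(k*t + k)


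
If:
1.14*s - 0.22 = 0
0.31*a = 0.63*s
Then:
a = 0.39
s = 0.19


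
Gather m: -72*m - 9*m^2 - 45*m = -9*m^2 - 117*m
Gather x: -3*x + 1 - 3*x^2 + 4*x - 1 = -3*x^2 + x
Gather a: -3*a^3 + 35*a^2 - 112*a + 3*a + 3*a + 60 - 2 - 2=-3*a^3 + 35*a^2 - 106*a + 56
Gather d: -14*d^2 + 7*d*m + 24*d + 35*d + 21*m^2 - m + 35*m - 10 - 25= -14*d^2 + d*(7*m + 59) + 21*m^2 + 34*m - 35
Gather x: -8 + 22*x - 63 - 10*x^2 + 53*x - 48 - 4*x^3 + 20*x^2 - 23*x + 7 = -4*x^3 + 10*x^2 + 52*x - 112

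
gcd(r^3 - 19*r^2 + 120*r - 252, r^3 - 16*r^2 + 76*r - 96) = r - 6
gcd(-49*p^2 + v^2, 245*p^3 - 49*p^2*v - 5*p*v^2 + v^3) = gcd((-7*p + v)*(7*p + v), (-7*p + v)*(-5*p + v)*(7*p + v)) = 49*p^2 - v^2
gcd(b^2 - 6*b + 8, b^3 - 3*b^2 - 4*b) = b - 4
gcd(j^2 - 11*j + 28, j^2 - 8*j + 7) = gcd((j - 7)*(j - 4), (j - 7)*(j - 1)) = j - 7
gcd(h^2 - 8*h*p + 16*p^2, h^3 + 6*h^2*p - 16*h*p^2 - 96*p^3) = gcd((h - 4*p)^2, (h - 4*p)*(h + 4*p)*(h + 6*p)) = -h + 4*p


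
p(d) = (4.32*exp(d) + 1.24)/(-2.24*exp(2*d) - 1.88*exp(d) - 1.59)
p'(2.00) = 0.22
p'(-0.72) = 0.02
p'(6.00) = 0.00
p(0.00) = -0.97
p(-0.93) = -1.10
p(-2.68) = -0.89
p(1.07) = -0.53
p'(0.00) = 0.33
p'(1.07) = 0.40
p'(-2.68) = -0.09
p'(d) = (4.32*exp(d) + 1.24)*(4.48*exp(2*d) + 1.88*exp(d))/(-2.24*exp(2*d) - 1.88*exp(d) - 1.59)^2 + 4.32*exp(d)/(-2.24*exp(2*d) - 1.88*exp(d) - 1.59)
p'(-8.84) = -0.00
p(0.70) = -0.69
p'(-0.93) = -0.05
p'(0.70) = 0.44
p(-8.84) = -0.78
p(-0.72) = -1.10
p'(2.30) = 0.17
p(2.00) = -0.24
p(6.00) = 0.00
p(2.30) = -0.18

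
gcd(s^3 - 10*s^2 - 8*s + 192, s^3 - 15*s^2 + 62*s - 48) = s^2 - 14*s + 48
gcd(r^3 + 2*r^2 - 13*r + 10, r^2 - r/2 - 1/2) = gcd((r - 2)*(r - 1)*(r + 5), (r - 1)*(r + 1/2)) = r - 1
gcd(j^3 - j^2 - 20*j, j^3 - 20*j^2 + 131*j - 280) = j - 5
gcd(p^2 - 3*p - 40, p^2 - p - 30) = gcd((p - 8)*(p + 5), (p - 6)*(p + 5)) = p + 5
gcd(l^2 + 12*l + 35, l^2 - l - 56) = l + 7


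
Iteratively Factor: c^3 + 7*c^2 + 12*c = (c + 4)*(c^2 + 3*c) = (c + 3)*(c + 4)*(c)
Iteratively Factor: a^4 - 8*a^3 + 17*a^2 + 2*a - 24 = (a + 1)*(a^3 - 9*a^2 + 26*a - 24) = (a - 2)*(a + 1)*(a^2 - 7*a + 12) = (a - 3)*(a - 2)*(a + 1)*(a - 4)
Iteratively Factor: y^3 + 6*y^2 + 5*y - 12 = (y + 4)*(y^2 + 2*y - 3) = (y - 1)*(y + 4)*(y + 3)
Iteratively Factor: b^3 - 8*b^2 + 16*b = (b - 4)*(b^2 - 4*b) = b*(b - 4)*(b - 4)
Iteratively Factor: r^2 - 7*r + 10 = (r - 2)*(r - 5)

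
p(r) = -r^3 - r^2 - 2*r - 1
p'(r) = -3*r^2 - 2*r - 2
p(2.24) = -21.74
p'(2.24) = -21.53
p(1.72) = -12.49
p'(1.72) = -14.32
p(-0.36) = -0.36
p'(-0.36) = -1.67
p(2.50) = -27.88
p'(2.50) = -25.75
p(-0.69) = 0.23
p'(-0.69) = -2.05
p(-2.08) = 7.83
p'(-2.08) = -10.82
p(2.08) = -18.49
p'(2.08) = -19.14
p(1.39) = -8.40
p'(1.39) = -10.58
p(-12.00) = 1607.00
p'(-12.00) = -410.00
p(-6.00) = 191.00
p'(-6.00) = -98.00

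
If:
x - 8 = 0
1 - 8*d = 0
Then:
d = 1/8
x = 8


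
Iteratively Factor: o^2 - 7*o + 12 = (o - 3)*(o - 4)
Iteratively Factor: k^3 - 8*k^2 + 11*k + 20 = (k - 4)*(k^2 - 4*k - 5) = (k - 5)*(k - 4)*(k + 1)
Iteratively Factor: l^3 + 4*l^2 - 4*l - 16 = (l + 4)*(l^2 - 4) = (l - 2)*(l + 4)*(l + 2)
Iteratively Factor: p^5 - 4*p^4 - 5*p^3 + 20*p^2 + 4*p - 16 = (p - 4)*(p^4 - 5*p^2 + 4) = (p - 4)*(p - 2)*(p^3 + 2*p^2 - p - 2) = (p - 4)*(p - 2)*(p + 2)*(p^2 - 1) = (p - 4)*(p - 2)*(p + 1)*(p + 2)*(p - 1)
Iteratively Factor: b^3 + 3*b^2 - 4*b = (b - 1)*(b^2 + 4*b) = (b - 1)*(b + 4)*(b)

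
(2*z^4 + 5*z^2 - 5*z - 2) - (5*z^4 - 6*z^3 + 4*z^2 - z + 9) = -3*z^4 + 6*z^3 + z^2 - 4*z - 11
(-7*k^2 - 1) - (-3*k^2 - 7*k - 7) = -4*k^2 + 7*k + 6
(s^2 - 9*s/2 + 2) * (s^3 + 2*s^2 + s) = s^5 - 5*s^4/2 - 6*s^3 - s^2/2 + 2*s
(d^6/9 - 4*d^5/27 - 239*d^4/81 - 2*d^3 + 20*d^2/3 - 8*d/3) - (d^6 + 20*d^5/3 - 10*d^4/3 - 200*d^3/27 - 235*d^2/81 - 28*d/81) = -8*d^6/9 - 184*d^5/27 + 31*d^4/81 + 146*d^3/27 + 775*d^2/81 - 188*d/81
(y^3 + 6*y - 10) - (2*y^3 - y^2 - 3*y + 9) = -y^3 + y^2 + 9*y - 19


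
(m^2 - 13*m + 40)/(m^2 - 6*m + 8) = (m^2 - 13*m + 40)/(m^2 - 6*m + 8)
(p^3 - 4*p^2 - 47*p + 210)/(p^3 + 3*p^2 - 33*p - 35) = (p - 6)/(p + 1)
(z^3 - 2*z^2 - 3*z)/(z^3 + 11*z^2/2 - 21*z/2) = 2*(z^2 - 2*z - 3)/(2*z^2 + 11*z - 21)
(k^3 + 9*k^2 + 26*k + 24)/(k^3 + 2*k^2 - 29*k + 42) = (k^3 + 9*k^2 + 26*k + 24)/(k^3 + 2*k^2 - 29*k + 42)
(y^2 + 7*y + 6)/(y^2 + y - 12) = (y^2 + 7*y + 6)/(y^2 + y - 12)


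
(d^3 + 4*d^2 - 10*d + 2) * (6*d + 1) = 6*d^4 + 25*d^3 - 56*d^2 + 2*d + 2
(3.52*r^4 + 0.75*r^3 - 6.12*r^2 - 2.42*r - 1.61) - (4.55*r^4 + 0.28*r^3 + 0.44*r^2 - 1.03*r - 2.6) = -1.03*r^4 + 0.47*r^3 - 6.56*r^2 - 1.39*r + 0.99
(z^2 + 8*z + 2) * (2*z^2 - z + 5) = 2*z^4 + 15*z^3 + z^2 + 38*z + 10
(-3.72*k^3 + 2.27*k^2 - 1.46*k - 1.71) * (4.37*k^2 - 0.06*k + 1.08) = -16.2564*k^5 + 10.1431*k^4 - 10.534*k^3 - 4.9335*k^2 - 1.4742*k - 1.8468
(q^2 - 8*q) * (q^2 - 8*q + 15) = q^4 - 16*q^3 + 79*q^2 - 120*q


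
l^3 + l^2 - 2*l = l*(l - 1)*(l + 2)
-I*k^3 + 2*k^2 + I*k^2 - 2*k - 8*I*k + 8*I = (k - 2*I)*(k + 4*I)*(-I*k + I)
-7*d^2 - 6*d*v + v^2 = (-7*d + v)*(d + v)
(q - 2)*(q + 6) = q^2 + 4*q - 12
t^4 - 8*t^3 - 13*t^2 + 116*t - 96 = (t - 8)*(t - 3)*(t - 1)*(t + 4)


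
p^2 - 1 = (p - 1)*(p + 1)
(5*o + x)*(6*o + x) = 30*o^2 + 11*o*x + x^2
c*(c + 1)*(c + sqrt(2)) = c^3 + c^2 + sqrt(2)*c^2 + sqrt(2)*c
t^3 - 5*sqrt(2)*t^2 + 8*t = t*(t - 4*sqrt(2))*(t - sqrt(2))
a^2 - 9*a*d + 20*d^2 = (a - 5*d)*(a - 4*d)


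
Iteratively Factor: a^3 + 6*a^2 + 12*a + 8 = (a + 2)*(a^2 + 4*a + 4) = (a + 2)^2*(a + 2)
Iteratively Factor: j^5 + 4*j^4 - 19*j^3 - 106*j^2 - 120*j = (j + 4)*(j^4 - 19*j^2 - 30*j) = j*(j + 4)*(j^3 - 19*j - 30) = j*(j + 2)*(j + 4)*(j^2 - 2*j - 15) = j*(j + 2)*(j + 3)*(j + 4)*(j - 5)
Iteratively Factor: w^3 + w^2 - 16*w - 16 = (w - 4)*(w^2 + 5*w + 4) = (w - 4)*(w + 1)*(w + 4)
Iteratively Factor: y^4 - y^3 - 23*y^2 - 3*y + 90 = (y + 3)*(y^3 - 4*y^2 - 11*y + 30) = (y + 3)^2*(y^2 - 7*y + 10) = (y - 2)*(y + 3)^2*(y - 5)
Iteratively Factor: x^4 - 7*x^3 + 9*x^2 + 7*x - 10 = (x - 2)*(x^3 - 5*x^2 - x + 5) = (x - 5)*(x - 2)*(x^2 - 1) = (x - 5)*(x - 2)*(x - 1)*(x + 1)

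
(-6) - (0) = -6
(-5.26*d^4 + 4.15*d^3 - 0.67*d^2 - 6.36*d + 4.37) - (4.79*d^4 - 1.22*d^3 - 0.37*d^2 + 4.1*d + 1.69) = -10.05*d^4 + 5.37*d^3 - 0.3*d^2 - 10.46*d + 2.68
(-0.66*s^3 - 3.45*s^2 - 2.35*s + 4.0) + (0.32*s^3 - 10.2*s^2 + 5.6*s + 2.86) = -0.34*s^3 - 13.65*s^2 + 3.25*s + 6.86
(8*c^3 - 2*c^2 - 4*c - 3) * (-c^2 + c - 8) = -8*c^5 + 10*c^4 - 62*c^3 + 15*c^2 + 29*c + 24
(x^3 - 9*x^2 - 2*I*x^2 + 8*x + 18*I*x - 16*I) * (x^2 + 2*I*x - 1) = x^5 - 9*x^4 + 11*x^3 - 27*x^2 + 2*I*x^2 + 24*x - 18*I*x + 16*I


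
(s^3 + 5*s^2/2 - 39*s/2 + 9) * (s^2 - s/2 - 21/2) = s^5 + 2*s^4 - 125*s^3/4 - 15*s^2/2 + 801*s/4 - 189/2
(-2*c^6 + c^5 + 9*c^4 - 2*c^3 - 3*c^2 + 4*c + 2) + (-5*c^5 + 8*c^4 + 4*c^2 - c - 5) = -2*c^6 - 4*c^5 + 17*c^4 - 2*c^3 + c^2 + 3*c - 3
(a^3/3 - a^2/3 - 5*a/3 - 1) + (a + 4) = a^3/3 - a^2/3 - 2*a/3 + 3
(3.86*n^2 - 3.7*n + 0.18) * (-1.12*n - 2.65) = -4.3232*n^3 - 6.085*n^2 + 9.6034*n - 0.477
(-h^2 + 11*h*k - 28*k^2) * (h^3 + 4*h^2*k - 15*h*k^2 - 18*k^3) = -h^5 + 7*h^4*k + 31*h^3*k^2 - 259*h^2*k^3 + 222*h*k^4 + 504*k^5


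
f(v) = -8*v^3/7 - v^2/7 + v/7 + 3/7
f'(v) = -24*v^2/7 - 2*v/7 + 1/7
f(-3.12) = 33.30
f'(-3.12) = -32.34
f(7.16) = -425.37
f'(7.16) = -177.67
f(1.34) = -2.39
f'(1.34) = -6.40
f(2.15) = -11.28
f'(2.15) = -16.32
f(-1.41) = 3.15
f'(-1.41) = -6.27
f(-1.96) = 8.20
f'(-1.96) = -12.47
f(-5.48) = 183.43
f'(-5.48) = -101.25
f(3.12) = -35.23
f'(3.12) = -34.12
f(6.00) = -250.71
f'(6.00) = -125.00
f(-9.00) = 820.71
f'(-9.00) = -275.00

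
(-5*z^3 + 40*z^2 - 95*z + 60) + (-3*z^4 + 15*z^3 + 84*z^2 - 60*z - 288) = -3*z^4 + 10*z^3 + 124*z^2 - 155*z - 228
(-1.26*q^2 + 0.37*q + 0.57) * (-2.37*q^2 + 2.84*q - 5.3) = 2.9862*q^4 - 4.4553*q^3 + 6.3779*q^2 - 0.3422*q - 3.021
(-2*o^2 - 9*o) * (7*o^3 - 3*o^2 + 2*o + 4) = -14*o^5 - 57*o^4 + 23*o^3 - 26*o^2 - 36*o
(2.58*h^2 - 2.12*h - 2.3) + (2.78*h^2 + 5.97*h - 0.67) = 5.36*h^2 + 3.85*h - 2.97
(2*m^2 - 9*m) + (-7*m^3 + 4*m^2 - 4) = -7*m^3 + 6*m^2 - 9*m - 4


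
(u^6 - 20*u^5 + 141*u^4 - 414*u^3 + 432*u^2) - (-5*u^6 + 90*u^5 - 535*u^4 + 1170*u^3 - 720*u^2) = 6*u^6 - 110*u^5 + 676*u^4 - 1584*u^3 + 1152*u^2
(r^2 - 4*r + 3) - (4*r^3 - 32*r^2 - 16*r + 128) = -4*r^3 + 33*r^2 + 12*r - 125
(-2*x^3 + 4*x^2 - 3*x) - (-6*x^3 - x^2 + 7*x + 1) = 4*x^3 + 5*x^2 - 10*x - 1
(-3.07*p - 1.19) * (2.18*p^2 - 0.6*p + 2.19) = -6.6926*p^3 - 0.7522*p^2 - 6.0093*p - 2.6061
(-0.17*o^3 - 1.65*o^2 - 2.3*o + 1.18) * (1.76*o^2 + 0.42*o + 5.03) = -0.2992*o^5 - 2.9754*o^4 - 5.5961*o^3 - 7.1887*o^2 - 11.0734*o + 5.9354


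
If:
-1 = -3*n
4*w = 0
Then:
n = 1/3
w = 0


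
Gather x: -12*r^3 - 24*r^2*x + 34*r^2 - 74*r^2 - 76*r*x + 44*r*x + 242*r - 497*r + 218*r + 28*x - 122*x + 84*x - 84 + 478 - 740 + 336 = -12*r^3 - 40*r^2 - 37*r + x*(-24*r^2 - 32*r - 10) - 10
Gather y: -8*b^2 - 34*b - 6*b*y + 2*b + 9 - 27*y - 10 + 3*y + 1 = -8*b^2 - 32*b + y*(-6*b - 24)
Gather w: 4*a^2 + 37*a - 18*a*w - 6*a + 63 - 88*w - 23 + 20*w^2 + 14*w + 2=4*a^2 + 31*a + 20*w^2 + w*(-18*a - 74) + 42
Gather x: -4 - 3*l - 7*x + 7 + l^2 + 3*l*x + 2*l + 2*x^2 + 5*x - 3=l^2 - l + 2*x^2 + x*(3*l - 2)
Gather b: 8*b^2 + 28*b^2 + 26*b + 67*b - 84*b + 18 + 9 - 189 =36*b^2 + 9*b - 162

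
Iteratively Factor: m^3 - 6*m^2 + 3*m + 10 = (m + 1)*(m^2 - 7*m + 10) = (m - 2)*(m + 1)*(m - 5)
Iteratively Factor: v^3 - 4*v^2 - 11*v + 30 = (v + 3)*(v^2 - 7*v + 10) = (v - 5)*(v + 3)*(v - 2)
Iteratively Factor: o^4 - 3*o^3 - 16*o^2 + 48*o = (o - 4)*(o^3 + o^2 - 12*o) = (o - 4)*(o - 3)*(o^2 + 4*o) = (o - 4)*(o - 3)*(o + 4)*(o)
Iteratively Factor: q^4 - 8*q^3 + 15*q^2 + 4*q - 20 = (q - 2)*(q^3 - 6*q^2 + 3*q + 10) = (q - 5)*(q - 2)*(q^2 - q - 2) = (q - 5)*(q - 2)^2*(q + 1)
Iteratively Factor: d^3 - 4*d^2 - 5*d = (d - 5)*(d^2 + d) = d*(d - 5)*(d + 1)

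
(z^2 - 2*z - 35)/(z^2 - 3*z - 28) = (z + 5)/(z + 4)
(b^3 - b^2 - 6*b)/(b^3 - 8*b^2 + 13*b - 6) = b*(b^2 - b - 6)/(b^3 - 8*b^2 + 13*b - 6)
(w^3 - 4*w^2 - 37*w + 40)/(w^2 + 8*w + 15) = (w^2 - 9*w + 8)/(w + 3)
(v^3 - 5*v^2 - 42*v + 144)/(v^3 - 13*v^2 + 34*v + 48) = (v^2 + 3*v - 18)/(v^2 - 5*v - 6)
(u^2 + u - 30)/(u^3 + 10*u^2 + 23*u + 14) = (u^2 + u - 30)/(u^3 + 10*u^2 + 23*u + 14)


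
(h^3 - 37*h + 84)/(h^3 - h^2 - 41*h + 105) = (h - 4)/(h - 5)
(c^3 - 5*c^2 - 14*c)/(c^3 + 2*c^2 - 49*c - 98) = c/(c + 7)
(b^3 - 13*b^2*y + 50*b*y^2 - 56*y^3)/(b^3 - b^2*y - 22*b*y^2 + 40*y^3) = (b - 7*y)/(b + 5*y)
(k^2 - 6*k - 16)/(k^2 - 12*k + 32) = (k + 2)/(k - 4)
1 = 1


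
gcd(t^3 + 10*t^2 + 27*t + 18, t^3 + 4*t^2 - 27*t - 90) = t^2 + 9*t + 18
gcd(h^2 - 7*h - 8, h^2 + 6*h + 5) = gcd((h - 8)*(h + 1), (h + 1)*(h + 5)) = h + 1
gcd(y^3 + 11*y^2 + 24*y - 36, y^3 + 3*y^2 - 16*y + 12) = y^2 + 5*y - 6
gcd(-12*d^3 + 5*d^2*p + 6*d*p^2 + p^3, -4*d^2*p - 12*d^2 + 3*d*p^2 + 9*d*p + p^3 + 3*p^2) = -4*d^2 + 3*d*p + p^2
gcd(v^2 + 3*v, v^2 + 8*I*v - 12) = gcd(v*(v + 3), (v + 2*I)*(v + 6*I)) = 1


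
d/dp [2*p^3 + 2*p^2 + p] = 6*p^2 + 4*p + 1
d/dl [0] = 0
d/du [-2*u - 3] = -2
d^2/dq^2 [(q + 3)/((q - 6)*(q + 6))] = 2*(q^3 + 9*q^2 + 108*q + 108)/(q^6 - 108*q^4 + 3888*q^2 - 46656)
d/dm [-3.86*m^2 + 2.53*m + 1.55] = 2.53 - 7.72*m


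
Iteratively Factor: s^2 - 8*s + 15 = (s - 3)*(s - 5)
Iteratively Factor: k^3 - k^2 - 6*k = (k)*(k^2 - k - 6) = k*(k - 3)*(k + 2)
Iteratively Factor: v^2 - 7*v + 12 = (v - 4)*(v - 3)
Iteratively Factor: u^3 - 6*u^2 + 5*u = (u - 5)*(u^2 - u) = u*(u - 5)*(u - 1)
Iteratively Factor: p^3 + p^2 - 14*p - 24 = (p + 2)*(p^2 - p - 12) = (p - 4)*(p + 2)*(p + 3)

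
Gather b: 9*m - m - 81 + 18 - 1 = 8*m - 64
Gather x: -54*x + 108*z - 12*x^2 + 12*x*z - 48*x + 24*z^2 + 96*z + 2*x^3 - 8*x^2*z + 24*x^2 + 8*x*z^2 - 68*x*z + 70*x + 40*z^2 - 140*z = 2*x^3 + x^2*(12 - 8*z) + x*(8*z^2 - 56*z - 32) + 64*z^2 + 64*z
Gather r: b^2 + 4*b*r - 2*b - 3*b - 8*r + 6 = b^2 - 5*b + r*(4*b - 8) + 6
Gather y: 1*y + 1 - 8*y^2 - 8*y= -8*y^2 - 7*y + 1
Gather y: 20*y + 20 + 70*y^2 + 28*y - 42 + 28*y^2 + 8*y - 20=98*y^2 + 56*y - 42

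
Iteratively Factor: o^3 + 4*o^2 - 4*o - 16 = (o + 2)*(o^2 + 2*o - 8) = (o - 2)*(o + 2)*(o + 4)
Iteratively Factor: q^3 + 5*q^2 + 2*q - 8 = (q + 2)*(q^2 + 3*q - 4) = (q + 2)*(q + 4)*(q - 1)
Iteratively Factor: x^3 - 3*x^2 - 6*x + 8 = (x - 1)*(x^2 - 2*x - 8) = (x - 1)*(x + 2)*(x - 4)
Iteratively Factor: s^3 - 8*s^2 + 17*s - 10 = (s - 5)*(s^2 - 3*s + 2) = (s - 5)*(s - 2)*(s - 1)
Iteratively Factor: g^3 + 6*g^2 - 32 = (g + 4)*(g^2 + 2*g - 8) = (g + 4)^2*(g - 2)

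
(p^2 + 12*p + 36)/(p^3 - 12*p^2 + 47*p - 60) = (p^2 + 12*p + 36)/(p^3 - 12*p^2 + 47*p - 60)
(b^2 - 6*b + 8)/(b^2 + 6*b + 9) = (b^2 - 6*b + 8)/(b^2 + 6*b + 9)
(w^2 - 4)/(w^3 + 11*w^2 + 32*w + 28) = (w - 2)/(w^2 + 9*w + 14)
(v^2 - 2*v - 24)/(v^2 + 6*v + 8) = (v - 6)/(v + 2)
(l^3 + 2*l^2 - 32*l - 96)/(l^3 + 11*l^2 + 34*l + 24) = (l^2 - 2*l - 24)/(l^2 + 7*l + 6)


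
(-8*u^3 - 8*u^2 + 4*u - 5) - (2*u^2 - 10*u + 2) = -8*u^3 - 10*u^2 + 14*u - 7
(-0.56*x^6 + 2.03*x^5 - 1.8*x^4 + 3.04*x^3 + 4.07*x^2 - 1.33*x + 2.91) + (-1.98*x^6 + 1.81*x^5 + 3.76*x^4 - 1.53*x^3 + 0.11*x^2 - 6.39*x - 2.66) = -2.54*x^6 + 3.84*x^5 + 1.96*x^4 + 1.51*x^3 + 4.18*x^2 - 7.72*x + 0.25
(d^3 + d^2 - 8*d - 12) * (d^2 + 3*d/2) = d^5 + 5*d^4/2 - 13*d^3/2 - 24*d^2 - 18*d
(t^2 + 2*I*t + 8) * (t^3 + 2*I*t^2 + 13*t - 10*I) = t^5 + 4*I*t^4 + 17*t^3 + 32*I*t^2 + 124*t - 80*I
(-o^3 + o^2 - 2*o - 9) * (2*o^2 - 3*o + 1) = -2*o^5 + 5*o^4 - 8*o^3 - 11*o^2 + 25*o - 9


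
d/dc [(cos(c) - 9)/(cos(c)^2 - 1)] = (cos(c)^2 - 18*cos(c) + 1)/sin(c)^3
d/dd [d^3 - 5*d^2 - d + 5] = 3*d^2 - 10*d - 1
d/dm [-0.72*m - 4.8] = -0.720000000000000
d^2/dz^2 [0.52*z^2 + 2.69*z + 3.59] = 1.04000000000000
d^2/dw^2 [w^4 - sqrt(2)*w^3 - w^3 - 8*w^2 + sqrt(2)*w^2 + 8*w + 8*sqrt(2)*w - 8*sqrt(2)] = 12*w^2 - 6*sqrt(2)*w - 6*w - 16 + 2*sqrt(2)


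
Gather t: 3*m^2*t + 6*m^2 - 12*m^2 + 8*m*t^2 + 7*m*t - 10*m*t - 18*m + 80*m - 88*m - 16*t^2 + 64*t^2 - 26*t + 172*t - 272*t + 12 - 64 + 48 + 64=-6*m^2 - 26*m + t^2*(8*m + 48) + t*(3*m^2 - 3*m - 126) + 60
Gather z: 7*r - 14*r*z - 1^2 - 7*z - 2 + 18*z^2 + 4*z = 7*r + 18*z^2 + z*(-14*r - 3) - 3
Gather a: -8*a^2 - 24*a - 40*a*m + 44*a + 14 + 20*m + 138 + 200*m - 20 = -8*a^2 + a*(20 - 40*m) + 220*m + 132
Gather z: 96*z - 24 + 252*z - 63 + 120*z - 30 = 468*z - 117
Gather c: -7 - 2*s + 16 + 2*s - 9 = 0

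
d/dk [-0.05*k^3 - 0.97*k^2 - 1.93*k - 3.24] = -0.15*k^2 - 1.94*k - 1.93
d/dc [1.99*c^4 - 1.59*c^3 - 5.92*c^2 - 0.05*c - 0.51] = 7.96*c^3 - 4.77*c^2 - 11.84*c - 0.05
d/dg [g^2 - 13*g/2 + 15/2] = 2*g - 13/2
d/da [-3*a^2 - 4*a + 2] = -6*a - 4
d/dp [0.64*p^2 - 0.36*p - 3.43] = 1.28*p - 0.36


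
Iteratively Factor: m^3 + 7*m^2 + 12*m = (m + 4)*(m^2 + 3*m) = m*(m + 4)*(m + 3)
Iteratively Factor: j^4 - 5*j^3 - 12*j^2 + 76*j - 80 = (j - 5)*(j^3 - 12*j + 16) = (j - 5)*(j + 4)*(j^2 - 4*j + 4) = (j - 5)*(j - 2)*(j + 4)*(j - 2)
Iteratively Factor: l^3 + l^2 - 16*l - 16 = (l + 1)*(l^2 - 16) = (l - 4)*(l + 1)*(l + 4)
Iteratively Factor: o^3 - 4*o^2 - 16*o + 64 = (o - 4)*(o^2 - 16) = (o - 4)^2*(o + 4)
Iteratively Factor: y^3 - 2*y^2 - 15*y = (y - 5)*(y^2 + 3*y) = y*(y - 5)*(y + 3)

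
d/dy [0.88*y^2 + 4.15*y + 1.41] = 1.76*y + 4.15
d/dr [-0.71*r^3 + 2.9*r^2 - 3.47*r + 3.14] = -2.13*r^2 + 5.8*r - 3.47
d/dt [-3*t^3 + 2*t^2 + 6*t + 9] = -9*t^2 + 4*t + 6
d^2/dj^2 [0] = 0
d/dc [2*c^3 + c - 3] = 6*c^2 + 1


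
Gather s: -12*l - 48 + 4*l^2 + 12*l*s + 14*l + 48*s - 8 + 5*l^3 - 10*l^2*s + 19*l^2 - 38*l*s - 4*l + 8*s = 5*l^3 + 23*l^2 - 2*l + s*(-10*l^2 - 26*l + 56) - 56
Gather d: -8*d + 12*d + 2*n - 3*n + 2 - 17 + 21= 4*d - n + 6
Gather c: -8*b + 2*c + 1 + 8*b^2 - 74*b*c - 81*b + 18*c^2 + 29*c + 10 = 8*b^2 - 89*b + 18*c^2 + c*(31 - 74*b) + 11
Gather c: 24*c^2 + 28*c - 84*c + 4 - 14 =24*c^2 - 56*c - 10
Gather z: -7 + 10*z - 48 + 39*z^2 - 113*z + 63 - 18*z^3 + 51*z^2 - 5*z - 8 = -18*z^3 + 90*z^2 - 108*z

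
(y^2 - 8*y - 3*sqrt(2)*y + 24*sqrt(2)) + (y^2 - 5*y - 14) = 2*y^2 - 13*y - 3*sqrt(2)*y - 14 + 24*sqrt(2)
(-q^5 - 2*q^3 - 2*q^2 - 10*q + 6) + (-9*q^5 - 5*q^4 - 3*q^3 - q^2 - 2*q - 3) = -10*q^5 - 5*q^4 - 5*q^3 - 3*q^2 - 12*q + 3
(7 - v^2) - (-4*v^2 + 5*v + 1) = 3*v^2 - 5*v + 6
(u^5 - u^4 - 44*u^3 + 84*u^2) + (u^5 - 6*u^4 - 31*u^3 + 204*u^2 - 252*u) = 2*u^5 - 7*u^4 - 75*u^3 + 288*u^2 - 252*u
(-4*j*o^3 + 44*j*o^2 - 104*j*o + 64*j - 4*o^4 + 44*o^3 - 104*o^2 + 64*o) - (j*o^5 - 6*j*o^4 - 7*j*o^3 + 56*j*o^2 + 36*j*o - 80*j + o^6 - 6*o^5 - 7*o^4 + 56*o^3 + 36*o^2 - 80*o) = -j*o^5 + 6*j*o^4 + 3*j*o^3 - 12*j*o^2 - 140*j*o + 144*j - o^6 + 6*o^5 + 3*o^4 - 12*o^3 - 140*o^2 + 144*o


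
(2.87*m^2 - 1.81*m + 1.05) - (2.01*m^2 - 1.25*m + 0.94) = 0.86*m^2 - 0.56*m + 0.11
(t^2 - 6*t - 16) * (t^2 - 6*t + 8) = t^4 - 12*t^3 + 28*t^2 + 48*t - 128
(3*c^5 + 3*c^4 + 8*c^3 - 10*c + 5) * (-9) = -27*c^5 - 27*c^4 - 72*c^3 + 90*c - 45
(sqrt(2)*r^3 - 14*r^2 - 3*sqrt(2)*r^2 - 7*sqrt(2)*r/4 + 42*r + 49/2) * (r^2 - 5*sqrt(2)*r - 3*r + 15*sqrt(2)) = sqrt(2)*r^5 - 24*r^4 - 6*sqrt(2)*r^4 + 309*sqrt(2)*r^3/4 + 144*r^3 - 1659*sqrt(2)*r^2/4 - 174*r^2 - 126*r + 1015*sqrt(2)*r/2 + 735*sqrt(2)/2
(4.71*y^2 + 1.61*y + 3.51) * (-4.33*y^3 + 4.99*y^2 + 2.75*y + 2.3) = -20.3943*y^5 + 16.5316*y^4 + 5.7881*y^3 + 32.7754*y^2 + 13.3555*y + 8.073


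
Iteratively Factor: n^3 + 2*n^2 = (n)*(n^2 + 2*n) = n*(n + 2)*(n)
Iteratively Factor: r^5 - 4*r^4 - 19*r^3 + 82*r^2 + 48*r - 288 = (r + 4)*(r^4 - 8*r^3 + 13*r^2 + 30*r - 72) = (r + 2)*(r + 4)*(r^3 - 10*r^2 + 33*r - 36) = (r - 3)*(r + 2)*(r + 4)*(r^2 - 7*r + 12) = (r - 3)^2*(r + 2)*(r + 4)*(r - 4)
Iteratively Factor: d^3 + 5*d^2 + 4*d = (d + 4)*(d^2 + d) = d*(d + 4)*(d + 1)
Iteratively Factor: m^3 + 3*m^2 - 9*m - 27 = (m + 3)*(m^2 - 9) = (m + 3)^2*(m - 3)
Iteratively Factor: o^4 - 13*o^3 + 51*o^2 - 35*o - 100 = (o + 1)*(o^3 - 14*o^2 + 65*o - 100) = (o - 5)*(o + 1)*(o^2 - 9*o + 20) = (o - 5)^2*(o + 1)*(o - 4)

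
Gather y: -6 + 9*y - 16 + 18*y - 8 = 27*y - 30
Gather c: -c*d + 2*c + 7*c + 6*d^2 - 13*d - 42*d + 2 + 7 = c*(9 - d) + 6*d^2 - 55*d + 9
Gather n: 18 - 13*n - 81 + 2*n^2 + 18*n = 2*n^2 + 5*n - 63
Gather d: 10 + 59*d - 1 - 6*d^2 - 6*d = -6*d^2 + 53*d + 9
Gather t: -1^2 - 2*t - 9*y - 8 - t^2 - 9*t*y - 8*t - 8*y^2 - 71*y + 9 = -t^2 + t*(-9*y - 10) - 8*y^2 - 80*y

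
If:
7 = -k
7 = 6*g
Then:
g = 7/6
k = -7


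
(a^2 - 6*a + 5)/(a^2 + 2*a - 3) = (a - 5)/(a + 3)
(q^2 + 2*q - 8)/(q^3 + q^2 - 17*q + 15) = (q^2 + 2*q - 8)/(q^3 + q^2 - 17*q + 15)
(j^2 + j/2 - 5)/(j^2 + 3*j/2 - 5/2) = (j - 2)/(j - 1)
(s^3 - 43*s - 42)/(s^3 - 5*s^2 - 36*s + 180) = (s^2 - 6*s - 7)/(s^2 - 11*s + 30)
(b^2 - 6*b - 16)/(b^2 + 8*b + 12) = (b - 8)/(b + 6)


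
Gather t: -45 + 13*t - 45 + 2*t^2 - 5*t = 2*t^2 + 8*t - 90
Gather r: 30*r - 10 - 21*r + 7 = 9*r - 3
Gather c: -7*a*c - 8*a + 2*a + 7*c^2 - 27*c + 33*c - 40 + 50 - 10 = -6*a + 7*c^2 + c*(6 - 7*a)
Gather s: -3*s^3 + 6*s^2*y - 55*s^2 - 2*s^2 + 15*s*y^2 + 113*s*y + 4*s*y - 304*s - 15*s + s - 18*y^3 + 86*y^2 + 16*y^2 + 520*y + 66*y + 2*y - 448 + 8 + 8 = -3*s^3 + s^2*(6*y - 57) + s*(15*y^2 + 117*y - 318) - 18*y^3 + 102*y^2 + 588*y - 432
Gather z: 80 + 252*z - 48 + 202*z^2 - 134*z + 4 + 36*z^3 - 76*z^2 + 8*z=36*z^3 + 126*z^2 + 126*z + 36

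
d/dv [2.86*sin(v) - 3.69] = 2.86*cos(v)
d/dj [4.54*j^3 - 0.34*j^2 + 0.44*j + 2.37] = 13.62*j^2 - 0.68*j + 0.44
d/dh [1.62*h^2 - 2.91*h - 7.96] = 3.24*h - 2.91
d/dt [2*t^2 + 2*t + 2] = 4*t + 2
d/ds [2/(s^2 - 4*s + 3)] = 4*(2 - s)/(s^2 - 4*s + 3)^2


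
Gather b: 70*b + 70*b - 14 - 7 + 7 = 140*b - 14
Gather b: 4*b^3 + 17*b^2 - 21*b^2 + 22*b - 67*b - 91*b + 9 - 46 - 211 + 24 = 4*b^3 - 4*b^2 - 136*b - 224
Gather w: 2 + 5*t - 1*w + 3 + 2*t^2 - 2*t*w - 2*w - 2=2*t^2 + 5*t + w*(-2*t - 3) + 3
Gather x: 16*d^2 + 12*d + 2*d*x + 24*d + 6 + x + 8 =16*d^2 + 36*d + x*(2*d + 1) + 14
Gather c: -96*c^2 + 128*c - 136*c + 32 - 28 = -96*c^2 - 8*c + 4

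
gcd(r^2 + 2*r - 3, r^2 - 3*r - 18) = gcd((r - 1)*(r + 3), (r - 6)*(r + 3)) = r + 3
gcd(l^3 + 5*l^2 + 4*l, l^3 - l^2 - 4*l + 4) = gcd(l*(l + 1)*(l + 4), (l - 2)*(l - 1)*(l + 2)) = 1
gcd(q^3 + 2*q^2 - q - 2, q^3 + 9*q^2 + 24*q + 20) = q + 2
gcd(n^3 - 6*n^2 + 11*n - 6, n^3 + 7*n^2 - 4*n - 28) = n - 2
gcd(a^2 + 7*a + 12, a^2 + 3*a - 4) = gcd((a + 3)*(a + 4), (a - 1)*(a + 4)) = a + 4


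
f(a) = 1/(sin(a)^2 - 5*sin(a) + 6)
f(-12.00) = 0.28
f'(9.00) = -0.23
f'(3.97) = -0.04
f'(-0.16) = 0.11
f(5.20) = 0.09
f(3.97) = 0.10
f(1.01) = 0.40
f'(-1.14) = 0.02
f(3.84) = 0.10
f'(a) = (-2*sin(a)*cos(a) + 5*cos(a))/(sin(a)^2 - 5*sin(a) + 6)^2 = (5 - 2*sin(a))*cos(a)/(sin(a)^2 - 5*sin(a) + 6)^2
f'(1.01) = 0.29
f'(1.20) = 0.23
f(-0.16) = 0.15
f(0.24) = 0.21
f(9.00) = 0.24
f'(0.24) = 0.19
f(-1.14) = 0.09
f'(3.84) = -0.05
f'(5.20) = 0.03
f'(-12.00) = 0.25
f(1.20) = 0.45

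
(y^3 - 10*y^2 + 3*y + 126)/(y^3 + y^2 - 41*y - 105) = (y - 6)/(y + 5)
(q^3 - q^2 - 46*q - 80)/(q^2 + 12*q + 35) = (q^2 - 6*q - 16)/(q + 7)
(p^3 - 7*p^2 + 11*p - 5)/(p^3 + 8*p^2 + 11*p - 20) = (p^2 - 6*p + 5)/(p^2 + 9*p + 20)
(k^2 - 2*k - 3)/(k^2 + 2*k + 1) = (k - 3)/(k + 1)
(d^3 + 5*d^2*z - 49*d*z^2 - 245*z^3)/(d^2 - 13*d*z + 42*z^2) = (-d^2 - 12*d*z - 35*z^2)/(-d + 6*z)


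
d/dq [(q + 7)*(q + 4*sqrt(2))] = 2*q + 4*sqrt(2) + 7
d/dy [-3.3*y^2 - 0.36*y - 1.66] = -6.6*y - 0.36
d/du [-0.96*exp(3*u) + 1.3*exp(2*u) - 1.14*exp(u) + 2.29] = (-2.88*exp(2*u) + 2.6*exp(u) - 1.14)*exp(u)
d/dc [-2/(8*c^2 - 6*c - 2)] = (8*c - 3)/(-4*c^2 + 3*c + 1)^2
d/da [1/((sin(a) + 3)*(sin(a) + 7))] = -2*(sin(a) + 5)*cos(a)/((sin(a) + 3)^2*(sin(a) + 7)^2)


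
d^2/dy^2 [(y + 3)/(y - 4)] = 14/(y - 4)^3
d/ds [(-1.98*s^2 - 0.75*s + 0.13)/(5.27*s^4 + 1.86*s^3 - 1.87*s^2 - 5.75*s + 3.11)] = (20.8692*s^5 + 15.5403*s^4 + 0.0496000000000016*s^3 + 9.2571*s^2 - 11.8294*s - 1.585)/(27.7729*s^8 + 19.6044*s^7 - 16.2502*s^6 - 67.5614*s^5 + 14.8863*s^4 + 33.0742*s^3 + 21.4311*s^2 - 35.765*s + 9.6721)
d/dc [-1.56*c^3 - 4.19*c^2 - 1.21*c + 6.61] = -4.68*c^2 - 8.38*c - 1.21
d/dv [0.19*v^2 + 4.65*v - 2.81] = 0.38*v + 4.65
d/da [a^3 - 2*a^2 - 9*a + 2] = 3*a^2 - 4*a - 9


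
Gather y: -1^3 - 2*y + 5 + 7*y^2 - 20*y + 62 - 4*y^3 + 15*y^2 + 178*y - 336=-4*y^3 + 22*y^2 + 156*y - 270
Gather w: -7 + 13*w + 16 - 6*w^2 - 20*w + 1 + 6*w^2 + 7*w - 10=0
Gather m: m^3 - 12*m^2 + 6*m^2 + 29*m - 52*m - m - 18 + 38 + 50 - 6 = m^3 - 6*m^2 - 24*m + 64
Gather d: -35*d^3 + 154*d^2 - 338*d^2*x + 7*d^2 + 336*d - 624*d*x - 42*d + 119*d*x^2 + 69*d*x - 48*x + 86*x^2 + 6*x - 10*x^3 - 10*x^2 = -35*d^3 + d^2*(161 - 338*x) + d*(119*x^2 - 555*x + 294) - 10*x^3 + 76*x^2 - 42*x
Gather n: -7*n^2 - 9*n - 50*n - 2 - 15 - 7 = -7*n^2 - 59*n - 24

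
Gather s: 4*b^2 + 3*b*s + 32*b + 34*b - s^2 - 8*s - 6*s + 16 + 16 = 4*b^2 + 66*b - s^2 + s*(3*b - 14) + 32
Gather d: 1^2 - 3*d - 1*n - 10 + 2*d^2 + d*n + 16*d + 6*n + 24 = 2*d^2 + d*(n + 13) + 5*n + 15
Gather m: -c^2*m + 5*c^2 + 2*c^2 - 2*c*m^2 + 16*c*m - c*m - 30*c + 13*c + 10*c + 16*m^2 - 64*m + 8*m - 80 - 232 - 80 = 7*c^2 - 7*c + m^2*(16 - 2*c) + m*(-c^2 + 15*c - 56) - 392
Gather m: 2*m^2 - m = 2*m^2 - m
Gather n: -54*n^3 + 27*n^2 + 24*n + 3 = -54*n^3 + 27*n^2 + 24*n + 3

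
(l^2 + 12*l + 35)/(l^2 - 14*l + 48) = (l^2 + 12*l + 35)/(l^2 - 14*l + 48)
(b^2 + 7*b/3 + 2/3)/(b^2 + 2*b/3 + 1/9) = 3*(b + 2)/(3*b + 1)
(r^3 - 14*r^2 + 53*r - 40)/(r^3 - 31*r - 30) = (-r^3 + 14*r^2 - 53*r + 40)/(-r^3 + 31*r + 30)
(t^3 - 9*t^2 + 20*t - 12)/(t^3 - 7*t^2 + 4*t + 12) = (t - 1)/(t + 1)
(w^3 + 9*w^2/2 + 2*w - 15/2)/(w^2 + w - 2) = (2*w^2 + 11*w + 15)/(2*(w + 2))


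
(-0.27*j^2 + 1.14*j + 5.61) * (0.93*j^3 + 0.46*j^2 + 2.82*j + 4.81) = -0.2511*j^5 + 0.936*j^4 + 4.9803*j^3 + 4.4967*j^2 + 21.3036*j + 26.9841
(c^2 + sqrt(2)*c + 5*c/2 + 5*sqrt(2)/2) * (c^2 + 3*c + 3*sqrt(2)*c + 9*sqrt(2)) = c^4 + 11*c^3/2 + 4*sqrt(2)*c^3 + 27*c^2/2 + 22*sqrt(2)*c^2 + 33*c + 30*sqrt(2)*c + 45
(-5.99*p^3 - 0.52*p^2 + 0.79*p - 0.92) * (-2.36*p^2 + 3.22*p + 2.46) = 14.1364*p^5 - 18.0606*p^4 - 18.2742*p^3 + 3.4358*p^2 - 1.019*p - 2.2632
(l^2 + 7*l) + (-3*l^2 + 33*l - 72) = -2*l^2 + 40*l - 72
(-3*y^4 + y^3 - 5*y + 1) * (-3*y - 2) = 9*y^5 + 3*y^4 - 2*y^3 + 15*y^2 + 7*y - 2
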